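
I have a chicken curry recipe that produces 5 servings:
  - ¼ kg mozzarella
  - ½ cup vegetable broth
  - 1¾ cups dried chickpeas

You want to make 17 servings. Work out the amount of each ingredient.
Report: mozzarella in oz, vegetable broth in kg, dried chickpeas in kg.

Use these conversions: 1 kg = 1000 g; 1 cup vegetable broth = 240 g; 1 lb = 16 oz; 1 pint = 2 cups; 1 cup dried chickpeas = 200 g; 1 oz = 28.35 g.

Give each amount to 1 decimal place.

mozzarella: 30.0 oz; vegetable broth: 0.4 kg; dried chickpeas: 1.2 kg

Scaling factor: 17/5 = 3.4.
mozzarella: 0.25 kg × 17/5 × 1000 g/kg ÷ 28.35 g/oz ≈ 30.0 oz
vegetable broth: 0.5 cup × 17/5 × 240 g/cup ÷ 1000 g/kg ≈ 0.4 kg
dried chickpeas: 1.75 cup × 17/5 × 200 g/cup ÷ 1000 g/kg ≈ 1.2 kg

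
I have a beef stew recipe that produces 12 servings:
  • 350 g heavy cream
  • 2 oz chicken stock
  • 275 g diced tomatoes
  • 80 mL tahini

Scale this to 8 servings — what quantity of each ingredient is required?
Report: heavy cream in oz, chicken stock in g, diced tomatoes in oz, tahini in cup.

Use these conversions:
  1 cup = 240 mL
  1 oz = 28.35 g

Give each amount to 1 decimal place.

heavy cream: 8.2 oz; chicken stock: 37.8 g; diced tomatoes: 6.5 oz; tahini: 0.2 cup

Scaling factor: 8/12 = 2/3.
heavy cream: 350 g × 2/3 ÷ 28.35 g/oz ≈ 8.2 oz
chicken stock: 2 oz × 2/3 × 28.35 g/oz = 37.8 g
diced tomatoes: 275 g × 2/3 ÷ 28.35 g/oz ≈ 6.5 oz
tahini: 80 mL × 2/3 ÷ 240 mL/cup ≈ 0.2 cup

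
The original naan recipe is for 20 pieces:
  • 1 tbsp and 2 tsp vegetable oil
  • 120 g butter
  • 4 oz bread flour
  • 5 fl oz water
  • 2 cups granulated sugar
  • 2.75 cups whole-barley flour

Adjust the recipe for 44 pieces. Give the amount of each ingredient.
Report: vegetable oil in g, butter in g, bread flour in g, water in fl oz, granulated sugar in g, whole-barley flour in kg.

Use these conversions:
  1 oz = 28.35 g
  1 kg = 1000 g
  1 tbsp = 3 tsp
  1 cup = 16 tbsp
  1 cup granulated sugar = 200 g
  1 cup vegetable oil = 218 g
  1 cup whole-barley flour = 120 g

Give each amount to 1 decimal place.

Scaling factor: 44/20 = 11/5 = 2.2.
vegetable oil: (1 tbsp + 2 tsp = 5/3 tbsp) × 11/5 ÷ 16 tbsp/cup × 218 g/cup ≈ 50.0 g
butter: 120 g × 11/5 = 264.0 g
bread flour: 4 oz × 11/5 × 28.35 g/oz ≈ 249.5 g
water: 5 fl oz × 11/5 = 11.0 fl oz
granulated sugar: 2 cup × 11/5 × 200 g/cup = 880.0 g
whole-barley flour: 2.75 cup × 11/5 × 120 g/cup ÷ 1000 g/kg ≈ 0.7 kg

vegetable oil: 50.0 g; butter: 264.0 g; bread flour: 249.5 g; water: 11.0 fl oz; granulated sugar: 880.0 g; whole-barley flour: 0.7 kg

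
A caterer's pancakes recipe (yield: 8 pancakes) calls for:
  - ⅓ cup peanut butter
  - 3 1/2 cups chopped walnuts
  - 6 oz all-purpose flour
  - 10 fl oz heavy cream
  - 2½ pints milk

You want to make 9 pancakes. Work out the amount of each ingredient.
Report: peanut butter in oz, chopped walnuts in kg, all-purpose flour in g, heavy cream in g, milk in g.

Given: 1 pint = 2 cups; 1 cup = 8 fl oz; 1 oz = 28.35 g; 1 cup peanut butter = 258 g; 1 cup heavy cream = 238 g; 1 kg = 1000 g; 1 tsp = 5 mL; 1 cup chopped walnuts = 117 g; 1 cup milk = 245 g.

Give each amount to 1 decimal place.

Scaling factor: 9/8 = 1.125.
peanut butter: 1/3 cup × 9/8 × 258 g/cup ÷ 28.35 g/oz ≈ 3.4 oz
chopped walnuts: 3.5 cup × 9/8 × 117 g/cup ÷ 1000 g/kg ≈ 0.5 kg
all-purpose flour: 6 oz × 9/8 × 28.35 g/oz ≈ 191.4 g
heavy cream: 10 fl oz × 9/8 ÷ 8 fl oz/cup × 238 g/cup ≈ 334.7 g
milk: 2.5 pint × 9/8 × 2 cup/pint × 245 g/cup ≈ 1378.1 g

peanut butter: 3.4 oz; chopped walnuts: 0.5 kg; all-purpose flour: 191.4 g; heavy cream: 334.7 g; milk: 1378.1 g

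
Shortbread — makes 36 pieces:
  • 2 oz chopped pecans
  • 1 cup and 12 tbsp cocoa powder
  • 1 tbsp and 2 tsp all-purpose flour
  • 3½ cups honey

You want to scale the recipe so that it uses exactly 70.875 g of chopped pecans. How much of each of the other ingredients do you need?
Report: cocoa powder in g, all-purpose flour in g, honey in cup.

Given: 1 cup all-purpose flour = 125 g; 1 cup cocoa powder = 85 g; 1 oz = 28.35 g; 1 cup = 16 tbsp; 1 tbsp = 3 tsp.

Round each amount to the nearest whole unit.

cocoa powder: 186 g; all-purpose flour: 16 g; honey: 4 cup

The original recipe has 56.7 g of chopped pecans, so the scaling factor is 70.875 ÷ 56.7 = 5/4 = 1.25.
cocoa powder: (1 cup + 12 tbsp = 1.75 cup) × 5/4 × 85 g/cup ≈ 186 g
all-purpose flour: (1 tbsp + 2 tsp = 5/3 tbsp) × 5/4 ÷ 16 tbsp/cup × 125 g/cup ≈ 16 g
honey: 3.5 cup × 5/4 ≈ 4 cup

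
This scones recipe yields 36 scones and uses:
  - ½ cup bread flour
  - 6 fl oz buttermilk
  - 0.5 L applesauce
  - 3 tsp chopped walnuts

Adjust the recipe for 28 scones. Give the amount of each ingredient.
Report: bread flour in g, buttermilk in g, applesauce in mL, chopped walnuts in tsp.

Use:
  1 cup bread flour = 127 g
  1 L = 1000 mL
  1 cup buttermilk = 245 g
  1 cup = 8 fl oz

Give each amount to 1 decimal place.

Scaling factor: 28/36 = 7/9.
bread flour: 0.5 cup × 7/9 × 127 g/cup ≈ 49.4 g
buttermilk: 6 fl oz × 7/9 ÷ 8 fl oz/cup × 245 g/cup ≈ 142.9 g
applesauce: 0.5 L × 7/9 × 1000 mL/L ≈ 388.9 mL
chopped walnuts: 3 tsp × 7/9 ≈ 2.3 tsp

bread flour: 49.4 g; buttermilk: 142.9 g; applesauce: 388.9 mL; chopped walnuts: 2.3 tsp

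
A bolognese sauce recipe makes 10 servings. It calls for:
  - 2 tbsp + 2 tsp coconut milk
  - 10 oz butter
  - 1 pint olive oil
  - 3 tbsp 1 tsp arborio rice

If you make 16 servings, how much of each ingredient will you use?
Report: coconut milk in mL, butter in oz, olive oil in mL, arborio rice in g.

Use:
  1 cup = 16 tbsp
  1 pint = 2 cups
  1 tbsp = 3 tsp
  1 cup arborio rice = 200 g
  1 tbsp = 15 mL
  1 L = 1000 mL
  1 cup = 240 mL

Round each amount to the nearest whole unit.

Scaling factor: 16/10 = 8/5 = 1.6.
coconut milk: (2 tbsp + 2 tsp = 8/3 tbsp) × 8/5 × 15 mL/tbsp = 64 mL
butter: 10 oz × 8/5 = 16 oz
olive oil: 1 pint × 8/5 × 2 cup/pint × 240 mL/cup = 768 mL
arborio rice: (3 tbsp + 1 tsp = 10/3 tbsp) × 8/5 ÷ 16 tbsp/cup × 200 g/cup ≈ 67 g

coconut milk: 64 mL; butter: 16 oz; olive oil: 768 mL; arborio rice: 67 g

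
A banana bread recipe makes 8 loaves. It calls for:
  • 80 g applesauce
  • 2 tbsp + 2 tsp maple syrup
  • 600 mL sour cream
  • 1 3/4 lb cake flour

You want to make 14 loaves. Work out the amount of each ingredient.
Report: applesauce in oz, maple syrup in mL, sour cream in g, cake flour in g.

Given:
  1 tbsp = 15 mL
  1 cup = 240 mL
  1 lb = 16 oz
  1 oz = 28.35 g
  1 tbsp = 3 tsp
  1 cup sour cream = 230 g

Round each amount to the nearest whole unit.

applesauce: 5 oz; maple syrup: 70 mL; sour cream: 1006 g; cake flour: 1389 g

Scaling factor: 14/8 = 7/4 = 1.75.
applesauce: 80 g × 7/4 ÷ 28.35 g/oz ≈ 5 oz
maple syrup: (2 tbsp + 2 tsp = 8/3 tbsp) × 7/4 × 15 mL/tbsp = 70 mL
sour cream: 600 mL × 7/4 ÷ 240 mL/cup × 230 g/cup ≈ 1006 g
cake flour: 1.75 lb × 7/4 × 16 oz/lb × 28.35 g/oz ≈ 1389 g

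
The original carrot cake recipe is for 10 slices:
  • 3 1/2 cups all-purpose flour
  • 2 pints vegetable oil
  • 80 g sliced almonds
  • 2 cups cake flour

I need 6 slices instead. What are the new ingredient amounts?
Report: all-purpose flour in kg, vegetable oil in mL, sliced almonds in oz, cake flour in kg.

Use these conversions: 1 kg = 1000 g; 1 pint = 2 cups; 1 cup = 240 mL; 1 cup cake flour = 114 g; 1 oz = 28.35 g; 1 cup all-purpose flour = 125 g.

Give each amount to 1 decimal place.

Scaling factor: 6/10 = 3/5 = 0.6.
all-purpose flour: 3.5 cup × 3/5 × 125 g/cup ÷ 1000 g/kg ≈ 0.3 kg
vegetable oil: 2 pint × 3/5 × 2 cup/pint × 240 mL/cup = 576.0 mL
sliced almonds: 80 g × 3/5 ÷ 28.35 g/oz ≈ 1.7 oz
cake flour: 2 cup × 3/5 × 114 g/cup ÷ 1000 g/kg ≈ 0.1 kg

all-purpose flour: 0.3 kg; vegetable oil: 576.0 mL; sliced almonds: 1.7 oz; cake flour: 0.1 kg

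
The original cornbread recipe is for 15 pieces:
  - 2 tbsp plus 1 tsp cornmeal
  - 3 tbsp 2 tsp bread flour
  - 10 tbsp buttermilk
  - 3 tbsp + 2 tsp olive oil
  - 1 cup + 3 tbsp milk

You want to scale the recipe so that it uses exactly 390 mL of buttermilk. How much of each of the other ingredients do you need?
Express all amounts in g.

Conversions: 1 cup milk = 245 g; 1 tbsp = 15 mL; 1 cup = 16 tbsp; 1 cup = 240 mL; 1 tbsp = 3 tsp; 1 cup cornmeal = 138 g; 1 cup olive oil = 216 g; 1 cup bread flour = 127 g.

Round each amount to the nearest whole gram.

cornmeal: 52 g; bread flour: 76 g; olive oil: 129 g; milk: 756 g

The original recipe has 150 mL of buttermilk, so the scaling factor is 390 ÷ 150 = 13/5 = 2.6.
cornmeal: (2 tbsp + 1 tsp = 7/3 tbsp) × 13/5 ÷ 16 tbsp/cup × 138 g/cup ≈ 52 g
bread flour: (3 tbsp + 2 tsp = 11/3 tbsp) × 13/5 ÷ 16 tbsp/cup × 127 g/cup ≈ 76 g
olive oil: (3 tbsp + 2 tsp = 11/3 tbsp) × 13/5 ÷ 16 tbsp/cup × 216 g/cup ≈ 129 g
milk: (1 cup + 3 tbsp = 1.1875 cup) × 13/5 × 245 g/cup ≈ 756 g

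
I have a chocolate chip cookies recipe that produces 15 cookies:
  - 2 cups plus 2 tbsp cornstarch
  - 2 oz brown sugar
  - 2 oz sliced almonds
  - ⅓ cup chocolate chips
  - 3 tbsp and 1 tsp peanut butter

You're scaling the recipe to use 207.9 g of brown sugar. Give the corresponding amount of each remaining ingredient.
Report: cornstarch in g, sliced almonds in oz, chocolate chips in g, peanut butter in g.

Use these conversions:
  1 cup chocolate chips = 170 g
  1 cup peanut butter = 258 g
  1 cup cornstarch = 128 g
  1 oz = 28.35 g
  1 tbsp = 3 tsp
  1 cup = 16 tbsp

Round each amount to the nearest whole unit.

The original recipe has 56.7 g of brown sugar, so the scaling factor is 207.9 ÷ 56.7 = 11/3.
cornstarch: (2 cup + 2 tbsp = 2.125 cup) × 11/3 × 128 g/cup ≈ 997 g
sliced almonds: 2 oz × 11/3 ≈ 7 oz
chocolate chips: 1/3 cup × 11/3 × 170 g/cup ≈ 208 g
peanut butter: (3 tbsp + 1 tsp = 10/3 tbsp) × 11/3 ÷ 16 tbsp/cup × 258 g/cup ≈ 197 g

cornstarch: 997 g; sliced almonds: 7 oz; chocolate chips: 208 g; peanut butter: 197 g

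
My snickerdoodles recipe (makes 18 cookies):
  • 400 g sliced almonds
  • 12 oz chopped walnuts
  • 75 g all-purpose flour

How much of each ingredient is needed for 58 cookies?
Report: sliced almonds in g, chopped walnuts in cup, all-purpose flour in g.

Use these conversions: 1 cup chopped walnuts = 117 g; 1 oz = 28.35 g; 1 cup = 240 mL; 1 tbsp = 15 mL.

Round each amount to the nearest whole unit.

sliced almonds: 1289 g; chopped walnuts: 9 cup; all-purpose flour: 242 g

Scaling factor: 58/18 = 29/9.
sliced almonds: 400 g × 29/9 ≈ 1289 g
chopped walnuts: 12 oz × 29/9 × 28.35 g/oz ÷ 117 g/cup ≈ 9 cup
all-purpose flour: 75 g × 29/9 ≈ 242 g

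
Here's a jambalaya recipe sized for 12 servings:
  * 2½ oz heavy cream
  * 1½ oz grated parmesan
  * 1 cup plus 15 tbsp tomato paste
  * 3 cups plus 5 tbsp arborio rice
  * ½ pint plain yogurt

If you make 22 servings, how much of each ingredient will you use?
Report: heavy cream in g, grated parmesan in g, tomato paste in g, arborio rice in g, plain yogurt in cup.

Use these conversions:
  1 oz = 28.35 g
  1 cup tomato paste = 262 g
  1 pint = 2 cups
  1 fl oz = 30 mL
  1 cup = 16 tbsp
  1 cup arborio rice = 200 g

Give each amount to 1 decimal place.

Scaling factor: 22/12 = 11/6.
heavy cream: 2.5 oz × 11/6 × 28.35 g/oz ≈ 129.9 g
grated parmesan: 1.5 oz × 11/6 × 28.35 g/oz ≈ 78.0 g
tomato paste: (1 cup + 15 tbsp = 1.9375 cup) × 11/6 × 262 g/cup ≈ 930.6 g
arborio rice: (3 cup + 5 tbsp = 3.3125 cup) × 11/6 × 200 g/cup ≈ 1214.6 g
plain yogurt: 0.5 pint × 11/6 × 2 cup/pint ≈ 1.8 cup

heavy cream: 129.9 g; grated parmesan: 78.0 g; tomato paste: 930.6 g; arborio rice: 1214.6 g; plain yogurt: 1.8 cup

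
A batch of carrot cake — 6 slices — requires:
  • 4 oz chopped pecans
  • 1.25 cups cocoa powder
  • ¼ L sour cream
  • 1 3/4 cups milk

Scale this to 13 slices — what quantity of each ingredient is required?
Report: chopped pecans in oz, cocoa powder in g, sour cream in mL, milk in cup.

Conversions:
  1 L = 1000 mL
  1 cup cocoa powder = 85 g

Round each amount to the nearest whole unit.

Scaling factor: 13/6.
chopped pecans: 4 oz × 13/6 ≈ 9 oz
cocoa powder: 1.25 cup × 13/6 × 85 g/cup ≈ 230 g
sour cream: 0.25 L × 13/6 × 1000 mL/L ≈ 542 mL
milk: 1.75 cup × 13/6 ≈ 4 cup

chopped pecans: 9 oz; cocoa powder: 230 g; sour cream: 542 mL; milk: 4 cup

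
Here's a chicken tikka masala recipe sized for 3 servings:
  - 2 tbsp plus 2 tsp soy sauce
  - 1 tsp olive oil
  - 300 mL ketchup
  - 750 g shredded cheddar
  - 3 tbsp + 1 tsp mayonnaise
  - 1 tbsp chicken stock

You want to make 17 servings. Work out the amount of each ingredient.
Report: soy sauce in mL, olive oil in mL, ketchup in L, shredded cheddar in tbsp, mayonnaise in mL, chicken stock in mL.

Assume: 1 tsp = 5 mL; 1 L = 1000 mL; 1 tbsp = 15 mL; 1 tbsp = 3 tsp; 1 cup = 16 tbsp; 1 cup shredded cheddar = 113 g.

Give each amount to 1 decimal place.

soy sauce: 226.7 mL; olive oil: 28.3 mL; ketchup: 1.7 L; shredded cheddar: 601.8 tbsp; mayonnaise: 283.3 mL; chicken stock: 85.0 mL

Scaling factor: 17/3.
soy sauce: (2 tbsp + 2 tsp = 8/3 tbsp) × 17/3 × 15 mL/tbsp ≈ 226.7 mL
olive oil: 1 tsp × 17/3 × 5 mL/tsp ≈ 28.3 mL
ketchup: 300 mL × 17/3 ÷ 1000 mL/L = 1.7 L
shredded cheddar: 750 g × 17/3 ÷ 113 g/cup × 16 tbsp/cup ≈ 601.8 tbsp
mayonnaise: (3 tbsp + 1 tsp = 10/3 tbsp) × 17/3 × 15 mL/tbsp ≈ 283.3 mL
chicken stock: 1 tbsp × 17/3 × 15 mL/tbsp = 85.0 mL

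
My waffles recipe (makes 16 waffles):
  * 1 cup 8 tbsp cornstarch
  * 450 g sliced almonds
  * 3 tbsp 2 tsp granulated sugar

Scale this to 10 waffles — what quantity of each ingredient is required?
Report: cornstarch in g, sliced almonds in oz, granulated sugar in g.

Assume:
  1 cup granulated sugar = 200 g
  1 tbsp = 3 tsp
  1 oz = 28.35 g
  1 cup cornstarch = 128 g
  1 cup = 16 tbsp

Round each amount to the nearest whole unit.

Scaling factor: 10/16 = 5/8 = 0.625.
cornstarch: (1 cup + 8 tbsp = 1.5 cup) × 5/8 × 128 g/cup = 120 g
sliced almonds: 450 g × 5/8 ÷ 28.35 g/oz ≈ 10 oz
granulated sugar: (3 tbsp + 2 tsp = 11/3 tbsp) × 5/8 ÷ 16 tbsp/cup × 200 g/cup ≈ 29 g

cornstarch: 120 g; sliced almonds: 10 oz; granulated sugar: 29 g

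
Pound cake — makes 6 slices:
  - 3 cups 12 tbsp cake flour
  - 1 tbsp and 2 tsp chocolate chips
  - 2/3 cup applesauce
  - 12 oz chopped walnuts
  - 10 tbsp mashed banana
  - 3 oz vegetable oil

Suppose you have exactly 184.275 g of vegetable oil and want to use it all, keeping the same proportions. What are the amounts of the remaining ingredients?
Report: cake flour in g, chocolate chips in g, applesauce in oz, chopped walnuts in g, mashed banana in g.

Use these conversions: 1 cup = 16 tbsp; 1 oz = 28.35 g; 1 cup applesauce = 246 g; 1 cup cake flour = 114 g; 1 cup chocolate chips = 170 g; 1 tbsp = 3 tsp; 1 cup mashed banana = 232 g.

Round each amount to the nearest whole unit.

cake flour: 926 g; chocolate chips: 38 g; applesauce: 13 oz; chopped walnuts: 737 g; mashed banana: 314 g

The original recipe has 85.05 g of vegetable oil, so the scaling factor is 184.275 ÷ 85.05 = 13/6.
cake flour: (3 cup + 12 tbsp = 3.75 cup) × 13/6 × 114 g/cup ≈ 926 g
chocolate chips: (1 tbsp + 2 tsp = 5/3 tbsp) × 13/6 ÷ 16 tbsp/cup × 170 g/cup ≈ 38 g
applesauce: 2/3 cup × 13/6 × 246 g/cup ÷ 28.35 g/oz ≈ 13 oz
chopped walnuts: 12 oz × 13/6 × 28.35 g/oz ≈ 737 g
mashed banana: 10 tbsp × 13/6 ÷ 16 tbsp/cup × 232 g/cup ≈ 314 g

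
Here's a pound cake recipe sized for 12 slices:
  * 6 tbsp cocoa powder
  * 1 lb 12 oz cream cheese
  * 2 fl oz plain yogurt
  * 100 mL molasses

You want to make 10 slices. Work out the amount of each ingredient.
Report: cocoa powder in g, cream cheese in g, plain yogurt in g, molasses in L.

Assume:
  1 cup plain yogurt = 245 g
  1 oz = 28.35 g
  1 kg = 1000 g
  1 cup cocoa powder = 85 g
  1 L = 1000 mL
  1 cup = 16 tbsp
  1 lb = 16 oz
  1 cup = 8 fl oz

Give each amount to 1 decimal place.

Scaling factor: 10/12 = 5/6.
cocoa powder: 6 tbsp × 5/6 ÷ 16 tbsp/cup × 85 g/cup ≈ 26.6 g
cream cheese: (1 lb + 12 oz = 1.75 lb) × 5/6 × 16 oz/lb × 28.35 g/oz = 661.5 g
plain yogurt: 2 fl oz × 5/6 ÷ 8 fl oz/cup × 245 g/cup ≈ 51.0 g
molasses: 100 mL × 5/6 ÷ 1000 mL/L ≈ 0.1 L

cocoa powder: 26.6 g; cream cheese: 661.5 g; plain yogurt: 51.0 g; molasses: 0.1 L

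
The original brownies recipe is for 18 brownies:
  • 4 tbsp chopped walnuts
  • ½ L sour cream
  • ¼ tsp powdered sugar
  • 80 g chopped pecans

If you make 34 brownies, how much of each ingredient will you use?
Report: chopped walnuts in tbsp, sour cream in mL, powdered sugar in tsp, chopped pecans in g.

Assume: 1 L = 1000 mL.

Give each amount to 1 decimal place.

Scaling factor: 34/18 = 17/9.
chopped walnuts: 4 tbsp × 17/9 ≈ 7.6 tbsp
sour cream: 0.5 L × 17/9 × 1000 mL/L ≈ 944.4 mL
powdered sugar: 0.25 tsp × 17/9 ≈ 0.5 tsp
chopped pecans: 80 g × 17/9 ≈ 151.1 g

chopped walnuts: 7.6 tbsp; sour cream: 944.4 mL; powdered sugar: 0.5 tsp; chopped pecans: 151.1 g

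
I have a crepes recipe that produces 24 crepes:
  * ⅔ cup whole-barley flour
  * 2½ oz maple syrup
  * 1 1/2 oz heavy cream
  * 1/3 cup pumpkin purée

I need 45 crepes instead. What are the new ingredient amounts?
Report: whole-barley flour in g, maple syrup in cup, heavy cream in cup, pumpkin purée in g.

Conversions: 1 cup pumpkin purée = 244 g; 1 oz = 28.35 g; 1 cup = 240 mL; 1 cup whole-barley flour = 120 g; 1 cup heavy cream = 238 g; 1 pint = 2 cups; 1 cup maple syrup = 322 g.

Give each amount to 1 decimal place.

whole-barley flour: 150.0 g; maple syrup: 0.4 cup; heavy cream: 0.3 cup; pumpkin purée: 152.5 g

Scaling factor: 45/24 = 15/8 = 1.875.
whole-barley flour: 2/3 cup × 15/8 × 120 g/cup = 150.0 g
maple syrup: 2.5 oz × 15/8 × 28.35 g/oz ÷ 322 g/cup ≈ 0.4 cup
heavy cream: 1.5 oz × 15/8 × 28.35 g/oz ÷ 238 g/cup ≈ 0.3 cup
pumpkin purée: 1/3 cup × 15/8 × 244 g/cup = 152.5 g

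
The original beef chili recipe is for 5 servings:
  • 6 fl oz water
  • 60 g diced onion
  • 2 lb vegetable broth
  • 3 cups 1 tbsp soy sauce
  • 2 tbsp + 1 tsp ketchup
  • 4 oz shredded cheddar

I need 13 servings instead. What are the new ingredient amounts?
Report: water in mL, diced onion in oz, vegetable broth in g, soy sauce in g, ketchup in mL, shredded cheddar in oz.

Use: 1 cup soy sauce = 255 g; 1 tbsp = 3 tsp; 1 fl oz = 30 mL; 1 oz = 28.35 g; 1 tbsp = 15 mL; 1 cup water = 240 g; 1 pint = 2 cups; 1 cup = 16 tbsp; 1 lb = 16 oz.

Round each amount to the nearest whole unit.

Scaling factor: 13/5 = 2.6.
water: 6 fl oz × 13/5 × 30 mL/fl oz = 468 mL
diced onion: 60 g × 13/5 ÷ 28.35 g/oz ≈ 6 oz
vegetable broth: 2 lb × 13/5 × 16 oz/lb × 28.35 g/oz ≈ 2359 g
soy sauce: (3 cup + 1 tbsp = 3.0625 cup) × 13/5 × 255 g/cup ≈ 2030 g
ketchup: (2 tbsp + 1 tsp = 7/3 tbsp) × 13/5 × 15 mL/tbsp = 91 mL
shredded cheddar: 4 oz × 13/5 ≈ 10 oz

water: 468 mL; diced onion: 6 oz; vegetable broth: 2359 g; soy sauce: 2030 g; ketchup: 91 mL; shredded cheddar: 10 oz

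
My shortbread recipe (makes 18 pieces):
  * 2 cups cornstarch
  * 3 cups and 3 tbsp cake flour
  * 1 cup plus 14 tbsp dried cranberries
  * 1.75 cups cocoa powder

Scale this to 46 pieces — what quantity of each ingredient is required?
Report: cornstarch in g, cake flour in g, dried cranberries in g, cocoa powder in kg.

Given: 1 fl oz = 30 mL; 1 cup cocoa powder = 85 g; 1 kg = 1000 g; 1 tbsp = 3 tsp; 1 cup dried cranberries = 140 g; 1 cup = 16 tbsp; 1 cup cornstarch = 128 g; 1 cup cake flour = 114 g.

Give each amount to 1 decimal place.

Scaling factor: 46/18 = 23/9.
cornstarch: 2 cup × 23/9 × 128 g/cup ≈ 654.2 g
cake flour: (3 cup + 3 tbsp = 3.1875 cup) × 23/9 × 114 g/cup ≈ 928.6 g
dried cranberries: (1 cup + 14 tbsp = 1.875 cup) × 23/9 × 140 g/cup ≈ 670.8 g
cocoa powder: 1.75 cup × 23/9 × 85 g/cup ÷ 1000 g/kg ≈ 0.4 kg

cornstarch: 654.2 g; cake flour: 928.6 g; dried cranberries: 670.8 g; cocoa powder: 0.4 kg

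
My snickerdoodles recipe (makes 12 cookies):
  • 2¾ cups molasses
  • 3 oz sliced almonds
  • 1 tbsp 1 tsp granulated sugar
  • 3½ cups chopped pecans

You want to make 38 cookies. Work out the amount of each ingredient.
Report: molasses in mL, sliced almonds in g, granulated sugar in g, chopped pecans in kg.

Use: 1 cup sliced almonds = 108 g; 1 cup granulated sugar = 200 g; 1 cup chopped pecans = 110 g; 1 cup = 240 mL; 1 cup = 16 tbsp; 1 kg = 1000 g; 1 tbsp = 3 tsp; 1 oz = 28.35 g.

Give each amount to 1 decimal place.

Scaling factor: 38/12 = 19/6.
molasses: 2.75 cup × 19/6 × 240 mL/cup = 2090.0 mL
sliced almonds: 3 oz × 19/6 × 28.35 g/oz ≈ 269.3 g
granulated sugar: (1 tbsp + 1 tsp = 4/3 tbsp) × 19/6 ÷ 16 tbsp/cup × 200 g/cup ≈ 52.8 g
chopped pecans: 3.5 cup × 19/6 × 110 g/cup ÷ 1000 g/kg ≈ 1.2 kg

molasses: 2090.0 mL; sliced almonds: 269.3 g; granulated sugar: 52.8 g; chopped pecans: 1.2 kg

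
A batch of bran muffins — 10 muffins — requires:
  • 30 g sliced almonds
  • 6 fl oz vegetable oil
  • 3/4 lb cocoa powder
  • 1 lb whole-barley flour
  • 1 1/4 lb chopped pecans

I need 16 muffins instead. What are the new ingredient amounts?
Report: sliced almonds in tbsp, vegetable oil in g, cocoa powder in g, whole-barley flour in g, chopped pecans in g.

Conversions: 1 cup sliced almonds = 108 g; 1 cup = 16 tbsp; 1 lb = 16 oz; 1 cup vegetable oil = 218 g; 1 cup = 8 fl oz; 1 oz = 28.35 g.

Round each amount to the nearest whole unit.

Scaling factor: 16/10 = 8/5 = 1.6.
sliced almonds: 30 g × 8/5 ÷ 108 g/cup × 16 tbsp/cup ≈ 7 tbsp
vegetable oil: 6 fl oz × 8/5 ÷ 8 fl oz/cup × 218 g/cup ≈ 262 g
cocoa powder: 0.75 lb × 8/5 × 16 oz/lb × 28.35 g/oz ≈ 544 g
whole-barley flour: 1 lb × 8/5 × 16 oz/lb × 28.35 g/oz ≈ 726 g
chopped pecans: 1.25 lb × 8/5 × 16 oz/lb × 28.35 g/oz ≈ 907 g

sliced almonds: 7 tbsp; vegetable oil: 262 g; cocoa powder: 544 g; whole-barley flour: 726 g; chopped pecans: 907 g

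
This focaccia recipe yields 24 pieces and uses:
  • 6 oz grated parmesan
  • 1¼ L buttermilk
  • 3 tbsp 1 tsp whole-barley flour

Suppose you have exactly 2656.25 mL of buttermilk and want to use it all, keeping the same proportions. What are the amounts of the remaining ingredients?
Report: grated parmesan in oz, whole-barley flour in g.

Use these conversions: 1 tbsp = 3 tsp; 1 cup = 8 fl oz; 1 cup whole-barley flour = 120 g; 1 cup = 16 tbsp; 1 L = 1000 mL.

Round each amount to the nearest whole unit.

The original recipe has 1250 mL of buttermilk, so the scaling factor is 2656.25 ÷ 1250 = 17/8 = 2.125.
grated parmesan: 6 oz × 17/8 ≈ 13 oz
whole-barley flour: (3 tbsp + 1 tsp = 10/3 tbsp) × 17/8 ÷ 16 tbsp/cup × 120 g/cup ≈ 53 g

grated parmesan: 13 oz; whole-barley flour: 53 g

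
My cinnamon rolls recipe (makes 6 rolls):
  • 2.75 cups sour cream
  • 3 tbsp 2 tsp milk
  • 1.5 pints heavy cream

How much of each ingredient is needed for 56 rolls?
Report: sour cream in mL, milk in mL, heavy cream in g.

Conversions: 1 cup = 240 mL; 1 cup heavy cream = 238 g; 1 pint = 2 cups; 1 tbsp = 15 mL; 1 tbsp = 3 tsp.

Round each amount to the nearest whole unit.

Scaling factor: 56/6 = 28/3.
sour cream: 2.75 cup × 28/3 × 240 mL/cup = 6160 mL
milk: (3 tbsp + 2 tsp = 11/3 tbsp) × 28/3 × 15 mL/tbsp ≈ 513 mL
heavy cream: 1.5 pint × 28/3 × 2 cup/pint × 238 g/cup = 6664 g

sour cream: 6160 mL; milk: 513 mL; heavy cream: 6664 g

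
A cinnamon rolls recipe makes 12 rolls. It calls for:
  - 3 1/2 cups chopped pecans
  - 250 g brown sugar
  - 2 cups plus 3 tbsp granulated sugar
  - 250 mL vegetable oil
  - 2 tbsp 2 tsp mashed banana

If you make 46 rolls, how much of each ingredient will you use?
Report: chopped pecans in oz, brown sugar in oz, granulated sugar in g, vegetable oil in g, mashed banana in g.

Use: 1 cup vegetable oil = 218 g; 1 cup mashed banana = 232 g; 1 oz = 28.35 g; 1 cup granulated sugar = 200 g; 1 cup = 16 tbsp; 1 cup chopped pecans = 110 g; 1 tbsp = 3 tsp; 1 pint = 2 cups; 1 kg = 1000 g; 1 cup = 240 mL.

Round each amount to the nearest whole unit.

chopped pecans: 52 oz; brown sugar: 34 oz; granulated sugar: 1677 g; vegetable oil: 870 g; mashed banana: 148 g

Scaling factor: 46/12 = 23/6.
chopped pecans: 3.5 cup × 23/6 × 110 g/cup ÷ 28.35 g/oz ≈ 52 oz
brown sugar: 250 g × 23/6 ÷ 28.35 g/oz ≈ 34 oz
granulated sugar: (2 cup + 3 tbsp = 2.1875 cup) × 23/6 × 200 g/cup ≈ 1677 g
vegetable oil: 250 mL × 23/6 ÷ 240 mL/cup × 218 g/cup ≈ 870 g
mashed banana: (2 tbsp + 2 tsp = 8/3 tbsp) × 23/6 ÷ 16 tbsp/cup × 232 g/cup ≈ 148 g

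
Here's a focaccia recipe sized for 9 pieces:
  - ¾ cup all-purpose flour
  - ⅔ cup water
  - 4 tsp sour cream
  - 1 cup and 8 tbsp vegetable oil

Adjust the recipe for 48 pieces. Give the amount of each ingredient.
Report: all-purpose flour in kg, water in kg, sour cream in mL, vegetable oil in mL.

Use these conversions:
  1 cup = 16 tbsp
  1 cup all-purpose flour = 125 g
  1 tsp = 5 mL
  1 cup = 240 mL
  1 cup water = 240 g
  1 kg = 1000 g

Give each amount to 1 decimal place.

Scaling factor: 48/9 = 16/3.
all-purpose flour: 0.75 cup × 16/3 × 125 g/cup ÷ 1000 g/kg = 0.5 kg
water: 2/3 cup × 16/3 × 240 g/cup ÷ 1000 g/kg ≈ 0.9 kg
sour cream: 4 tsp × 16/3 × 5 mL/tsp ≈ 106.7 mL
vegetable oil: (1 cup + 8 tbsp = 1.5 cup) × 16/3 × 240 mL/cup = 1920.0 mL

all-purpose flour: 0.5 kg; water: 0.9 kg; sour cream: 106.7 mL; vegetable oil: 1920.0 mL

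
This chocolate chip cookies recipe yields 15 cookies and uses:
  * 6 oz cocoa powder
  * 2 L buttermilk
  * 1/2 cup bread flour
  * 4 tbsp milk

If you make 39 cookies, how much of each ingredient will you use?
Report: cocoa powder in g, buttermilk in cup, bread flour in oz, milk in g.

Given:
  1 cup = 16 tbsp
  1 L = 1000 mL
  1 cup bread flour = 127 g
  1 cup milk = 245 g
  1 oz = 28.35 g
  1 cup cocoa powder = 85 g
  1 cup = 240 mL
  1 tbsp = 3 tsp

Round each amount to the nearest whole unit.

cocoa powder: 442 g; buttermilk: 22 cup; bread flour: 6 oz; milk: 159 g

Scaling factor: 39/15 = 13/5 = 2.6.
cocoa powder: 6 oz × 13/5 × 28.35 g/oz ≈ 442 g
buttermilk: 2 L × 13/5 × 1000 mL/L ÷ 240 mL/cup ≈ 22 cup
bread flour: 0.5 cup × 13/5 × 127 g/cup ÷ 28.35 g/oz ≈ 6 oz
milk: 4 tbsp × 13/5 ÷ 16 tbsp/cup × 245 g/cup ≈ 159 g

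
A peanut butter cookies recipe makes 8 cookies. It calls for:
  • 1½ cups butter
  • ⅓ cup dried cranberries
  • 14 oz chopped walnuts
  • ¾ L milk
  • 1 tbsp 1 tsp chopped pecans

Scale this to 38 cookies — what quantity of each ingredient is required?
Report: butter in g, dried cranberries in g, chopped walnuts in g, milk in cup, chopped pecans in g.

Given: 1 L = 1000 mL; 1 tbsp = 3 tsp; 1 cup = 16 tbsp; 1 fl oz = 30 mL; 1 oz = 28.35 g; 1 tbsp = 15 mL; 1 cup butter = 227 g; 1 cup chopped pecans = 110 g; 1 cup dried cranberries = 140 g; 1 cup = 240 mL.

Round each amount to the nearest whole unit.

Scaling factor: 38/8 = 19/4 = 4.75.
butter: 1.5 cup × 19/4 × 227 g/cup ≈ 1617 g
dried cranberries: 1/3 cup × 19/4 × 140 g/cup ≈ 222 g
chopped walnuts: 14 oz × 19/4 × 28.35 g/oz ≈ 1885 g
milk: 0.75 L × 19/4 × 1000 mL/L ÷ 240 mL/cup ≈ 15 cup
chopped pecans: (1 tbsp + 1 tsp = 4/3 tbsp) × 19/4 ÷ 16 tbsp/cup × 110 g/cup ≈ 44 g

butter: 1617 g; dried cranberries: 222 g; chopped walnuts: 1885 g; milk: 15 cup; chopped pecans: 44 g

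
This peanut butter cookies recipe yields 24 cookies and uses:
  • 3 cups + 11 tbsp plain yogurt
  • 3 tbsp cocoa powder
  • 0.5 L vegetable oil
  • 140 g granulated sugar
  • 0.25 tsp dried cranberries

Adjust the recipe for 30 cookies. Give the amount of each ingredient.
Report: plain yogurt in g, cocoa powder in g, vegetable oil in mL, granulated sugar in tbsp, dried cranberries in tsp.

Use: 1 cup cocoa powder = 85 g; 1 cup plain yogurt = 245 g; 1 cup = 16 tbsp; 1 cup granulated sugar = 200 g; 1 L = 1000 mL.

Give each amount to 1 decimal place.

plain yogurt: 1129.3 g; cocoa powder: 19.9 g; vegetable oil: 625.0 mL; granulated sugar: 14.0 tbsp; dried cranberries: 0.3 tsp

Scaling factor: 30/24 = 5/4 = 1.25.
plain yogurt: (3 cup + 11 tbsp = 3.6875 cup) × 5/4 × 245 g/cup ≈ 1129.3 g
cocoa powder: 3 tbsp × 5/4 ÷ 16 tbsp/cup × 85 g/cup ≈ 19.9 g
vegetable oil: 0.5 L × 5/4 × 1000 mL/L = 625.0 mL
granulated sugar: 140 g × 5/4 ÷ 200 g/cup × 16 tbsp/cup = 14.0 tbsp
dried cranberries: 0.25 tsp × 5/4 ≈ 0.3 tsp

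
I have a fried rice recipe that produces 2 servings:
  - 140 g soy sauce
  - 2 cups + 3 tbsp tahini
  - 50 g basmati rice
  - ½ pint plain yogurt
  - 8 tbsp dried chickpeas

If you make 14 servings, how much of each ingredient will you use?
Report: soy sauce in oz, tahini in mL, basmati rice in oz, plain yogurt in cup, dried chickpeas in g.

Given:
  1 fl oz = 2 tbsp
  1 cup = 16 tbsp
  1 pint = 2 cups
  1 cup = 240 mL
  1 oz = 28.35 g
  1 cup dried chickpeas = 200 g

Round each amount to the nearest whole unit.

Scaling factor: 14/2 = 7.
soy sauce: 140 g × 7 ÷ 28.35 g/oz ≈ 35 oz
tahini: (2 cup + 3 tbsp = 2.1875 cup) × 7 × 240 mL/cup = 3675 mL
basmati rice: 50 g × 7 ÷ 28.35 g/oz ≈ 12 oz
plain yogurt: 0.5 pint × 7 × 2 cup/pint = 7 cup
dried chickpeas: 8 tbsp × 7 ÷ 16 tbsp/cup × 200 g/cup = 700 g

soy sauce: 35 oz; tahini: 3675 mL; basmati rice: 12 oz; plain yogurt: 7 cup; dried chickpeas: 700 g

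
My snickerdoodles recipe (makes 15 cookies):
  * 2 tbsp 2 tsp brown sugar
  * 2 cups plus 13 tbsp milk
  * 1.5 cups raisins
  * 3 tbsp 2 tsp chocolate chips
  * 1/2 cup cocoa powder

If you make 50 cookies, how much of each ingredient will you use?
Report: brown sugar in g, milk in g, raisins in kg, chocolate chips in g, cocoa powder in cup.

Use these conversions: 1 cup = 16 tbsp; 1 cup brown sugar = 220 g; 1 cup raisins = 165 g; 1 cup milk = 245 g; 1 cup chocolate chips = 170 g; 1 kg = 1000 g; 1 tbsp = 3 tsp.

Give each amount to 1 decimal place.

Scaling factor: 50/15 = 10/3.
brown sugar: (2 tbsp + 2 tsp = 8/3 tbsp) × 10/3 ÷ 16 tbsp/cup × 220 g/cup ≈ 122.2 g
milk: (2 cup + 13 tbsp = 2.8125 cup) × 10/3 × 245 g/cup ≈ 2296.9 g
raisins: 1.5 cup × 10/3 × 165 g/cup ÷ 1000 g/kg ≈ 0.8 kg
chocolate chips: (3 tbsp + 2 tsp = 11/3 tbsp) × 10/3 ÷ 16 tbsp/cup × 170 g/cup ≈ 129.9 g
cocoa powder: 0.5 cup × 10/3 ≈ 1.7 cup

brown sugar: 122.2 g; milk: 2296.9 g; raisins: 0.8 kg; chocolate chips: 129.9 g; cocoa powder: 1.7 cup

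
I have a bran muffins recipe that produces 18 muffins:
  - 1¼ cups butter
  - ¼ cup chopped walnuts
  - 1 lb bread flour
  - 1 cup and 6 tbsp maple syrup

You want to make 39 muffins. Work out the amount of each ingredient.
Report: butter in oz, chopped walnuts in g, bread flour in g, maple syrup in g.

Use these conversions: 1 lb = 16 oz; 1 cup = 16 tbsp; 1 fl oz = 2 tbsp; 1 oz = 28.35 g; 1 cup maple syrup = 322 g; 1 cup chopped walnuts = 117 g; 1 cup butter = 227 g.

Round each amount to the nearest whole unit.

butter: 22 oz; chopped walnuts: 63 g; bread flour: 983 g; maple syrup: 959 g

Scaling factor: 39/18 = 13/6.
butter: 1.25 cup × 13/6 × 227 g/cup ÷ 28.35 g/oz ≈ 22 oz
chopped walnuts: 0.25 cup × 13/6 × 117 g/cup ≈ 63 g
bread flour: 1 lb × 13/6 × 16 oz/lb × 28.35 g/oz ≈ 983 g
maple syrup: (1 cup + 6 tbsp = 1.375 cup) × 13/6 × 322 g/cup ≈ 959 g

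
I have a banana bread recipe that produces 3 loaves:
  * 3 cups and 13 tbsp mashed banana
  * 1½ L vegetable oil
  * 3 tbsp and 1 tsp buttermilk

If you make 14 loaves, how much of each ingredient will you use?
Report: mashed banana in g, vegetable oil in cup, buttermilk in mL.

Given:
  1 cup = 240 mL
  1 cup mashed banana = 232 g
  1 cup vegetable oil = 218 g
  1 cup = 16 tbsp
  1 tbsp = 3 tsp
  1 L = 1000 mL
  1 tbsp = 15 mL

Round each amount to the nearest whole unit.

Scaling factor: 14/3.
mashed banana: (3 cup + 13 tbsp = 3.8125 cup) × 14/3 × 232 g/cup ≈ 4128 g
vegetable oil: 1.5 L × 14/3 × 1000 mL/L ÷ 240 mL/cup ≈ 29 cup
buttermilk: (3 tbsp + 1 tsp = 10/3 tbsp) × 14/3 × 15 mL/tbsp ≈ 233 mL

mashed banana: 4128 g; vegetable oil: 29 cup; buttermilk: 233 mL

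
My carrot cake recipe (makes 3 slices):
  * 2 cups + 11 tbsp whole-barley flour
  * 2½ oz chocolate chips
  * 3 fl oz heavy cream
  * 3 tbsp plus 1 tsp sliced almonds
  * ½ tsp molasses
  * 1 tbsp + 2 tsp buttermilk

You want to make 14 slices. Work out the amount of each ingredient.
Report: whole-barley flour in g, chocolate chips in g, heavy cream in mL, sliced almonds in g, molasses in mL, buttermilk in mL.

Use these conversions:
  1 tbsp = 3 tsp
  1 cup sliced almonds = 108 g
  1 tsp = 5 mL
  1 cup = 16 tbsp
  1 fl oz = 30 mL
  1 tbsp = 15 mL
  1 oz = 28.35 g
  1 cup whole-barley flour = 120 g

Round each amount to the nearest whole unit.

whole-barley flour: 1505 g; chocolate chips: 331 g; heavy cream: 420 mL; sliced almonds: 105 g; molasses: 12 mL; buttermilk: 117 mL

Scaling factor: 14/3.
whole-barley flour: (2 cup + 11 tbsp = 2.6875 cup) × 14/3 × 120 g/cup = 1505 g
chocolate chips: 2.5 oz × 14/3 × 28.35 g/oz ≈ 331 g
heavy cream: 3 fl oz × 14/3 × 30 mL/fl oz = 420 mL
sliced almonds: (3 tbsp + 1 tsp = 10/3 tbsp) × 14/3 ÷ 16 tbsp/cup × 108 g/cup = 105 g
molasses: 0.5 tsp × 14/3 × 5 mL/tsp ≈ 12 mL
buttermilk: (1 tbsp + 2 tsp = 5/3 tbsp) × 14/3 × 15 mL/tbsp ≈ 117 mL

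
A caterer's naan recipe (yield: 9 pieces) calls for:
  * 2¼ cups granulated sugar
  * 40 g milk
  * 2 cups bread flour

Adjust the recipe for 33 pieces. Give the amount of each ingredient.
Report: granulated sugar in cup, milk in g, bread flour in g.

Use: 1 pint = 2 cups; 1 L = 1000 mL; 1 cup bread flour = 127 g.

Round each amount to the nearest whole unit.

granulated sugar: 8 cup; milk: 147 g; bread flour: 931 g

Scaling factor: 33/9 = 11/3.
granulated sugar: 2.25 cup × 11/3 ≈ 8 cup
milk: 40 g × 11/3 ≈ 147 g
bread flour: 2 cup × 11/3 × 127 g/cup ≈ 931 g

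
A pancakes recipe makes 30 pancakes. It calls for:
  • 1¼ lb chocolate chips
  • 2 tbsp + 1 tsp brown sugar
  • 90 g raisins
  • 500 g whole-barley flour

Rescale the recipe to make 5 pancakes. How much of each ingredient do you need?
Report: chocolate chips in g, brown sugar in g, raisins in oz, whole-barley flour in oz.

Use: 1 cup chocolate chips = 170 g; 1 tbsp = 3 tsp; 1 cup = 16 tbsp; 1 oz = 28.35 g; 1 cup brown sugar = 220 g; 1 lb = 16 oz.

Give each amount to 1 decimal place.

Scaling factor: 5/30 = 1/6.
chocolate chips: 1.25 lb × 1/6 × 16 oz/lb × 28.35 g/oz = 94.5 g
brown sugar: (2 tbsp + 1 tsp = 7/3 tbsp) × 1/6 ÷ 16 tbsp/cup × 220 g/cup ≈ 5.3 g
raisins: 90 g × 1/6 ÷ 28.35 g/oz ≈ 0.5 oz
whole-barley flour: 500 g × 1/6 ÷ 28.35 g/oz ≈ 2.9 oz

chocolate chips: 94.5 g; brown sugar: 5.3 g; raisins: 0.5 oz; whole-barley flour: 2.9 oz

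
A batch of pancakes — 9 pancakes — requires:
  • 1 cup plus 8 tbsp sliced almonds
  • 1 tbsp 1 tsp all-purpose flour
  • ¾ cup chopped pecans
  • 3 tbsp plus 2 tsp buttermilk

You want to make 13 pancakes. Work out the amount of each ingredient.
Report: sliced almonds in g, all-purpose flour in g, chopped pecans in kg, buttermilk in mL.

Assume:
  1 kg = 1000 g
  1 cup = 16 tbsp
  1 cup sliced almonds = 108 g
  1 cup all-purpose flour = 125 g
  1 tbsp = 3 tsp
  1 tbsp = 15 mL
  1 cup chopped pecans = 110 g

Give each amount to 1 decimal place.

Scaling factor: 13/9.
sliced almonds: (1 cup + 8 tbsp = 1.5 cup) × 13/9 × 108 g/cup = 234.0 g
all-purpose flour: (1 tbsp + 1 tsp = 4/3 tbsp) × 13/9 ÷ 16 tbsp/cup × 125 g/cup ≈ 15.0 g
chopped pecans: 0.75 cup × 13/9 × 110 g/cup ÷ 1000 g/kg ≈ 0.1 kg
buttermilk: (3 tbsp + 2 tsp = 11/3 tbsp) × 13/9 × 15 mL/tbsp ≈ 79.4 mL

sliced almonds: 234.0 g; all-purpose flour: 15.0 g; chopped pecans: 0.1 kg; buttermilk: 79.4 mL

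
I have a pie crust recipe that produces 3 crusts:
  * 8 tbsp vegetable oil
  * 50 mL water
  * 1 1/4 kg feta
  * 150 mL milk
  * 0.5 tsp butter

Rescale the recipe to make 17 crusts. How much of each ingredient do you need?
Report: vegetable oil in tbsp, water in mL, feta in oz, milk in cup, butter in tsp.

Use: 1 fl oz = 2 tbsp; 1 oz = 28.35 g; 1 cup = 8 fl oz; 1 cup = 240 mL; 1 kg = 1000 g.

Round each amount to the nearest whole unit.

vegetable oil: 45 tbsp; water: 283 mL; feta: 250 oz; milk: 4 cup; butter: 3 tsp

Scaling factor: 17/3.
vegetable oil: 8 tbsp × 17/3 ≈ 45 tbsp
water: 50 mL × 17/3 ≈ 283 mL
feta: 1.25 kg × 17/3 × 1000 g/kg ÷ 28.35 g/oz ≈ 250 oz
milk: 150 mL × 17/3 ÷ 240 mL/cup ≈ 4 cup
butter: 0.5 tsp × 17/3 ≈ 3 tsp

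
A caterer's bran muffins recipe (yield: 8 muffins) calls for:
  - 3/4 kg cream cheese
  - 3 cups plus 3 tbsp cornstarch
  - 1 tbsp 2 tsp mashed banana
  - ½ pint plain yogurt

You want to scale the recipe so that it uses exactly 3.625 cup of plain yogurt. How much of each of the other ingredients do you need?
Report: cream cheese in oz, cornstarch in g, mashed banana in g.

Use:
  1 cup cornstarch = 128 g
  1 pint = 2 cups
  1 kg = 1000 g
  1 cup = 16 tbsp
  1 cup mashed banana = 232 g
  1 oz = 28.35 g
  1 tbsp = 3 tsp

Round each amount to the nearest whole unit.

The original recipe has 1 cup of plain yogurt, so the scaling factor is 3.625 ÷ 1 = 29/8 = 3.625.
cream cheese: 0.75 kg × 29/8 × 1000 g/kg ÷ 28.35 g/oz ≈ 96 oz
cornstarch: (3 cup + 3 tbsp = 3.1875 cup) × 29/8 × 128 g/cup = 1479 g
mashed banana: (1 tbsp + 2 tsp = 5/3 tbsp) × 29/8 ÷ 16 tbsp/cup × 232 g/cup ≈ 88 g

cream cheese: 96 oz; cornstarch: 1479 g; mashed banana: 88 g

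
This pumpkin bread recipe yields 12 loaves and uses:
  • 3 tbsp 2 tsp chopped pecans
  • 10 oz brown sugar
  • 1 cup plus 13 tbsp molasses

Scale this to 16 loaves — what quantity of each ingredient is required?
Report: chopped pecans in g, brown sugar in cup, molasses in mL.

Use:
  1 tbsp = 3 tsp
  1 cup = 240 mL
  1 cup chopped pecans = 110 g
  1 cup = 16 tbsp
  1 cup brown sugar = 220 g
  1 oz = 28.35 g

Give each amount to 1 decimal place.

Scaling factor: 16/12 = 4/3.
chopped pecans: (3 tbsp + 2 tsp = 11/3 tbsp) × 4/3 ÷ 16 tbsp/cup × 110 g/cup ≈ 33.6 g
brown sugar: 10 oz × 4/3 × 28.35 g/oz ÷ 220 g/cup ≈ 1.7 cup
molasses: (1 cup + 13 tbsp = 1.8125 cup) × 4/3 × 240 mL/cup = 580.0 mL

chopped pecans: 33.6 g; brown sugar: 1.7 cup; molasses: 580.0 mL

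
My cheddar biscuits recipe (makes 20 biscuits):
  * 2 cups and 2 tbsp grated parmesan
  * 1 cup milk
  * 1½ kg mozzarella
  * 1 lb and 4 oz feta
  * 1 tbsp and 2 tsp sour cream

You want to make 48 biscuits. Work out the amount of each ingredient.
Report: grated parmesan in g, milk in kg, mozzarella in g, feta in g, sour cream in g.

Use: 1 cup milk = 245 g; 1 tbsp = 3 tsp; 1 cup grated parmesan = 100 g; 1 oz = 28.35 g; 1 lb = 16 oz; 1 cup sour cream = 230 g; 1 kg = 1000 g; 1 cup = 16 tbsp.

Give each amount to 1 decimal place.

Scaling factor: 48/20 = 12/5 = 2.4.
grated parmesan: (2 cup + 2 tbsp = 2.125 cup) × 12/5 × 100 g/cup = 510.0 g
milk: 1 cup × 12/5 × 245 g/cup ÷ 1000 g/kg ≈ 0.6 kg
mozzarella: 1.5 kg × 12/5 × 1000 g/kg = 3600.0 g
feta: (1 lb + 4 oz = 1.25 lb) × 12/5 × 16 oz/lb × 28.35 g/oz = 1360.8 g
sour cream: (1 tbsp + 2 tsp = 5/3 tbsp) × 12/5 ÷ 16 tbsp/cup × 230 g/cup = 57.5 g

grated parmesan: 510.0 g; milk: 0.6 kg; mozzarella: 3600.0 g; feta: 1360.8 g; sour cream: 57.5 g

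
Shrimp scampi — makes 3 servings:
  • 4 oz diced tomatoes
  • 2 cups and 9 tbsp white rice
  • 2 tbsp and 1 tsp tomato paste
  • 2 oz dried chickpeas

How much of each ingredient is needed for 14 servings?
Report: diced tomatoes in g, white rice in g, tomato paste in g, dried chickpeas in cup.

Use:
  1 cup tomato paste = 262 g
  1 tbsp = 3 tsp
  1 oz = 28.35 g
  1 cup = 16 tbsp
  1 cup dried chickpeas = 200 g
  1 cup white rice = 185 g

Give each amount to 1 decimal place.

Scaling factor: 14/3.
diced tomatoes: 4 oz × 14/3 × 28.35 g/oz = 529.2 g
white rice: (2 cup + 9 tbsp = 2.5625 cup) × 14/3 × 185 g/cup ≈ 2212.3 g
tomato paste: (2 tbsp + 1 tsp = 7/3 tbsp) × 14/3 ÷ 16 tbsp/cup × 262 g/cup ≈ 178.3 g
dried chickpeas: 2 oz × 14/3 × 28.35 g/oz ÷ 200 g/cup ≈ 1.3 cup

diced tomatoes: 529.2 g; white rice: 2212.3 g; tomato paste: 178.3 g; dried chickpeas: 1.3 cup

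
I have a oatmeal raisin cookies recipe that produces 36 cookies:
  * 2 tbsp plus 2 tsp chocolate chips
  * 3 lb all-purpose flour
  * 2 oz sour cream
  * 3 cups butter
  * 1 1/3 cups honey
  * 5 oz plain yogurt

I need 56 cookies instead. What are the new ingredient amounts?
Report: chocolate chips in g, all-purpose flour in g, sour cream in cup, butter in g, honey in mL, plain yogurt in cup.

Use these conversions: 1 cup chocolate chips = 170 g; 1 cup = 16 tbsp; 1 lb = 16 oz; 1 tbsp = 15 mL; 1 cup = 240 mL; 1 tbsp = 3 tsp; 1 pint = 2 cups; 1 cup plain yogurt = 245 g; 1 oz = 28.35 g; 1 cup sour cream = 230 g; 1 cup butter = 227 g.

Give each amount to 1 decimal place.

Scaling factor: 56/36 = 14/9.
chocolate chips: (2 tbsp + 2 tsp = 8/3 tbsp) × 14/9 ÷ 16 tbsp/cup × 170 g/cup ≈ 44.1 g
all-purpose flour: 3 lb × 14/9 × 16 oz/lb × 28.35 g/oz = 2116.8 g
sour cream: 2 oz × 14/9 × 28.35 g/oz ÷ 230 g/cup ≈ 0.4 cup
butter: 3 cup × 14/9 × 227 g/cup ≈ 1059.3 g
honey: 4/3 cup × 14/9 × 240 mL/cup ≈ 497.8 mL
plain yogurt: 5 oz × 14/9 × 28.35 g/oz ÷ 245 g/cup = 0.9 cup

chocolate chips: 44.1 g; all-purpose flour: 2116.8 g; sour cream: 0.4 cup; butter: 1059.3 g; honey: 497.8 mL; plain yogurt: 0.9 cup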